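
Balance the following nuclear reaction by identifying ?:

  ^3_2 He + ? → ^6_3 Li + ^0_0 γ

Conserve mass number: 3 + A = 6 + 0, so A = 3.
Conserve atomic number: 2 + Z = 3 + 0, so Z = 1.
A = 3 and Z = 1 is ^3_1 H — a triton.

triton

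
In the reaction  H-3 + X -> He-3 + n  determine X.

proton

Conserve mass number: 3 + A = 3 + 1, so A = 1.
Conserve atomic number: 1 + Z = 2 + 0, so Z = 1.
A = 1 and Z = 1 is H-1 — a proton.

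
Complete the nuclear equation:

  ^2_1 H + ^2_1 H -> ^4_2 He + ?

gamma ray

Conserve mass number: 2 + 2 = 4 + A, so A = 0.
Conserve atomic number: 1 + 1 = 2 + Z, so Z = 0.
A = 0 and Z = 0 is ^0_0 γ — a gamma ray.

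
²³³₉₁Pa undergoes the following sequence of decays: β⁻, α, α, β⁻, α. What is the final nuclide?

Start: (A, Z) = (233, 91).
After β⁻: (233, 92).
After α: (229, 90).
After α: (225, 88).
After β⁻: (225, 89).
After α: (221, 87).
Z = 87 is francium.

Fr-221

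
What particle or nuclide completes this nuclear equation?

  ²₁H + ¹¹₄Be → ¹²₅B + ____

Conserve mass number: 2 + 11 = 12 + A, so A = 1.
Conserve atomic number: 1 + 4 = 5 + Z, so Z = 0.
A = 1 and Z = 0 is ¹₀n — a neutron.

neutron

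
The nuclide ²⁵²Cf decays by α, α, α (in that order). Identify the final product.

Start: (A, Z) = (252, 98).
After α: (248, 96).
After α: (244, 94).
After α: (240, 92).
Z = 92 is uranium.

U-240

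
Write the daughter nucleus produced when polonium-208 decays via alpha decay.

Pb-204

Alpha decay: mass number changes by -4, atomic number by -2.
A: 208 − 4 = 204; Z: 84 − 2 = 82.
Z = 82 is lead, so the daughter is lead-204.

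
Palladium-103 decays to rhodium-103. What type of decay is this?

beta-plus decay or electron capture

ΔA = 103 − 103 = 0; ΔZ = 45 − 46 = -1.
A is unchanged and Z drops by 1 — a proton has become a neutron (β⁺ emission or electron capture).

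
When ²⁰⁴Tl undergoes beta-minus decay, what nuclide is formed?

Beta-minus decay: mass number changes by +0, atomic number by +1.
A: 204 = 204; Z: 81 + 1 = 82.
Z = 82 is lead, so the daughter is ²⁰⁴Pb.

Pb-204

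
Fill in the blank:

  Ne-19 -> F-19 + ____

Conserve mass number: 19 = 19 + A, so A = 0.
Conserve atomic number: 10 = 9 + Z, so Z = 1.
A = 0 and Z = 1 is e⁺ — a positron.

positron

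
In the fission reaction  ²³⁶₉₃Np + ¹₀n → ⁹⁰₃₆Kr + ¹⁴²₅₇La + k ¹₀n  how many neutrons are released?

5

Conserve mass number: 237 = 90 + 142 + k, so k = 237 − 232 = 5.
Check atomic number: 93 = 36 + 57 + 0 = 93. ✓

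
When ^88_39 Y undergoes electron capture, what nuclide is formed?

Sr-88

Electron capture: mass number changes by +0, atomic number by -1.
A: 88 = 88; Z: 39 − 1 = 38.
Z = 38 is strontium, so the daughter is ^88_38 Sr.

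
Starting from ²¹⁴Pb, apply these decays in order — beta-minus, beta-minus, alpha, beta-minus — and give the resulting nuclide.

Bi-210

Start: (A, Z) = (214, 82).
After β⁻: (214, 83).
After β⁻: (214, 84).
After α: (210, 82).
After β⁻: (210, 83).
Z = 83 is bismuth.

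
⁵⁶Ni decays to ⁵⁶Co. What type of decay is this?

beta-plus decay or electron capture

ΔA = 56 − 56 = 0; ΔZ = 27 − 28 = -1.
A is unchanged and Z drops by 1 — a proton has become a neutron (β⁺ emission or electron capture).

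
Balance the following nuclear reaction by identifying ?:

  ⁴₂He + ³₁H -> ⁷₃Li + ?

Conserve mass number: 4 + 3 = 7 + A, so A = 0.
Conserve atomic number: 2 + 1 = 3 + Z, so Z = 0.
A = 0 and Z = 0 is ⁰₀γ — a gamma ray.

gamma ray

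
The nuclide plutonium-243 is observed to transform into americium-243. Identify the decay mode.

ΔA = 243 − 243 = 0; ΔZ = 95 − 94 = +1.
A is unchanged and Z rises by 1 — a neutron has become a proton (β⁻ decay).

beta-minus decay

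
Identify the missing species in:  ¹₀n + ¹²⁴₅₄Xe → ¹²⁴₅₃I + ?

Conserve mass number: 1 + 124 = 124 + A, so A = 1.
Conserve atomic number: 0 + 54 = 53 + Z, so Z = 1.
A = 1 and Z = 1 is ¹₁H — a proton.

proton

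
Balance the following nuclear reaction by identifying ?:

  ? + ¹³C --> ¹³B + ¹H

Conserve mass number: A + 13 = 13 + 1, so A = 1.
Conserve atomic number: Z + 6 = 5 + 1, so Z = 0.
A = 1 and Z = 0 is ¹n — a neutron.

neutron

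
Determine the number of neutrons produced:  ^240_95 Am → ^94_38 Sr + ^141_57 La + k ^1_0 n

5

Conserve mass number: 240 = 94 + 141 + k, so k = 240 − 235 = 5.
Check atomic number: 95 = 38 + 57 + 0 = 95. ✓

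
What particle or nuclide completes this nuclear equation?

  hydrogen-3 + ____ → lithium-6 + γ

Conserve mass number: 3 + A = 6 + 0, so A = 3.
Conserve atomic number: 1 + Z = 3 + 0, so Z = 2.
Z = 2 is helium, so the species is helium-3.

He-3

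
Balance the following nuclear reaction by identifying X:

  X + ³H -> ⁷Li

alpha particle

Conserve mass number: A + 3 = 7, so A = 4.
Conserve atomic number: Z + 1 = 3, so Z = 2.
A = 4 and Z = 2 is ⁴He — an alpha particle.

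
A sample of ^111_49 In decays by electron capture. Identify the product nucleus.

Electron capture: mass number changes by +0, atomic number by -1.
A: 111 = 111; Z: 49 − 1 = 48.
Z = 48 is cadmium, so the daughter is ^111_48 Cd.

Cd-111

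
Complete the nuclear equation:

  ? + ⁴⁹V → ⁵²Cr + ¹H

Conserve mass number: A + 49 = 52 + 1, so A = 4.
Conserve atomic number: Z + 23 = 24 + 1, so Z = 2.
A = 4 and Z = 2 is ⁴He — an alpha particle.

alpha particle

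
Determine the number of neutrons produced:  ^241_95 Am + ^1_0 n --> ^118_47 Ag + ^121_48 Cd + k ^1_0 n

3

Conserve mass number: 242 = 118 + 121 + k, so k = 242 − 239 = 3.
Check atomic number: 95 = 47 + 48 + 0 = 95. ✓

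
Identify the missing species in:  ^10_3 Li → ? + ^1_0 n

Conserve mass number: 10 = A + 1, so A = 9.
Conserve atomic number: 3 = Z + 0, so Z = 3.
Z = 3 is lithium, so the species is ^9_3 Li.

Li-9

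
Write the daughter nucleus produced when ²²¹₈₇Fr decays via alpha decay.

Alpha decay: mass number changes by -4, atomic number by -2.
A: 221 − 4 = 217; Z: 87 − 2 = 85.
Z = 85 is astatine, so the daughter is ²¹⁷₈₅At.

At-217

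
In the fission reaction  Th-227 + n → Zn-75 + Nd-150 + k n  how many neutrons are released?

Conserve mass number: 228 = 75 + 150 + k, so k = 228 − 225 = 3.
Check atomic number: 90 = 30 + 60 + 0 = 90. ✓

3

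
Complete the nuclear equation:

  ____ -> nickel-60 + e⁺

Conserve mass number: A = 60 + 0, so A = 60.
Conserve atomic number: Z = 28 + 1, so Z = 29.
Z = 29 is copper, so the species is copper-60.

Cu-60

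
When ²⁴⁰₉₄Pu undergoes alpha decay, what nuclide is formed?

Alpha decay: mass number changes by -4, atomic number by -2.
A: 240 − 4 = 236; Z: 94 − 2 = 92.
Z = 92 is uranium, so the daughter is ²³⁶₉₂U.

U-236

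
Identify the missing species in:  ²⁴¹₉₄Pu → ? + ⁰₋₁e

Conserve mass number: 241 = A + 0, so A = 241.
Conserve atomic number: 94 = Z − 1, so Z = 95.
Z = 95 is americium, so the species is ²⁴¹₉₅Am.

Am-241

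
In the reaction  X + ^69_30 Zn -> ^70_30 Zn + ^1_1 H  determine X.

Conserve mass number: A + 69 = 70 + 1, so A = 2.
Conserve atomic number: Z + 30 = 30 + 1, so Z = 1.
A = 2 and Z = 1 is ^2_1 H — a deuteron.

deuteron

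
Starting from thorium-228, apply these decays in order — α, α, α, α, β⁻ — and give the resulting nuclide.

Start: (A, Z) = (228, 90).
After α: (224, 88).
After α: (220, 86).
After α: (216, 84).
After α: (212, 82).
After β⁻: (212, 83).
Z = 83 is bismuth.

Bi-212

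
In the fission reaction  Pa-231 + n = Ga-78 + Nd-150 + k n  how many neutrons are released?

Conserve mass number: 232 = 78 + 150 + k, so k = 232 − 228 = 4.
Check atomic number: 91 = 31 + 60 + 0 = 91. ✓

4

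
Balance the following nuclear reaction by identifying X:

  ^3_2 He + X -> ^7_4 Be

alpha particle

Conserve mass number: 3 + A = 7, so A = 4.
Conserve atomic number: 2 + Z = 4, so Z = 2.
A = 4 and Z = 2 is ^4_2 He — an alpha particle.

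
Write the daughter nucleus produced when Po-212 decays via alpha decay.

Pb-208

Alpha decay: mass number changes by -4, atomic number by -2.
A: 212 − 4 = 208; Z: 84 − 2 = 82.
Z = 82 is lead, so the daughter is Pb-208.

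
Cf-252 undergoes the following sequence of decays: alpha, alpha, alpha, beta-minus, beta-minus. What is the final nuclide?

Start: (A, Z) = (252, 98).
After α: (248, 96).
After α: (244, 94).
After α: (240, 92).
After β⁻: (240, 93).
After β⁻: (240, 94).
Z = 94 is plutonium.

Pu-240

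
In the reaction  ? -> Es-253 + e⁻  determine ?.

Conserve mass number: A = 253 + 0, so A = 253.
Conserve atomic number: Z = 99 − 1, so Z = 98.
Z = 98 is californium, so the species is Cf-253.

Cf-253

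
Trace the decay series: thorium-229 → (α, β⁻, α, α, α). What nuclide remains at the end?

Start: (A, Z) = (229, 90).
After α: (225, 88).
After β⁻: (225, 89).
After α: (221, 87).
After α: (217, 85).
After α: (213, 83).
Z = 83 is bismuth.

Bi-213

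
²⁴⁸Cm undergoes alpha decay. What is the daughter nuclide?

Pu-244

Alpha decay: mass number changes by -4, atomic number by -2.
A: 248 − 4 = 244; Z: 96 − 2 = 94.
Z = 94 is plutonium, so the daughter is ²⁴⁴Pu.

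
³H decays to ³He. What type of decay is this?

ΔA = 3 − 3 = 0; ΔZ = 2 − 1 = +1.
A is unchanged and Z rises by 1 — a neutron has become a proton (β⁻ decay).

beta-minus decay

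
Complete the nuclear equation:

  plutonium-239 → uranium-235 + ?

alpha particle

Conserve mass number: 239 = 235 + A, so A = 4.
Conserve atomic number: 94 = 92 + Z, so Z = 2.
A = 4 and Z = 2 is helium-4 — an alpha particle.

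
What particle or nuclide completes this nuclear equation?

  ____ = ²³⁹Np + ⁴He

Conserve mass number: A = 239 + 4, so A = 243.
Conserve atomic number: Z = 93 + 2, so Z = 95.
Z = 95 is americium, so the species is ²⁴³Am.

Am-243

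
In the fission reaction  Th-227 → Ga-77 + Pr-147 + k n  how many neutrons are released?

Conserve mass number: 227 = 77 + 147 + k, so k = 227 − 224 = 3.
Check atomic number: 90 = 31 + 59 + 0 = 90. ✓

3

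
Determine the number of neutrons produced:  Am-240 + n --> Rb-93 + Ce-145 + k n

Conserve mass number: 241 = 93 + 145 + k, so k = 241 − 238 = 3.
Check atomic number: 95 = 37 + 58 + 0 = 95. ✓

3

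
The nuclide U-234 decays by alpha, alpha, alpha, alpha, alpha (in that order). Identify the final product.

Pb-214

Start: (A, Z) = (234, 92).
After α: (230, 90).
After α: (226, 88).
After α: (222, 86).
After α: (218, 84).
After α: (214, 82).
Z = 82 is lead.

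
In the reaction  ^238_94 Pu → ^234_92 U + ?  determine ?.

Conserve mass number: 238 = 234 + A, so A = 4.
Conserve atomic number: 94 = 92 + Z, so Z = 2.
A = 4 and Z = 2 is ^4_2 He — an alpha particle.

alpha particle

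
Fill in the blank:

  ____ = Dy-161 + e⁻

Tb-161

Conserve mass number: A = 161 + 0, so A = 161.
Conserve atomic number: Z = 66 − 1, so Z = 65.
Z = 65 is terbium, so the species is Tb-161.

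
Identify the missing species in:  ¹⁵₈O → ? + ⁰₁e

N-15

Conserve mass number: 15 = A + 0, so A = 15.
Conserve atomic number: 8 = Z + 1, so Z = 7.
Z = 7 is nitrogen, so the species is ¹⁵₇N.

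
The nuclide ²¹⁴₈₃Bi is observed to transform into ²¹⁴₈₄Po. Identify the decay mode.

ΔA = 214 − 214 = 0; ΔZ = 84 − 83 = +1.
A is unchanged and Z rises by 1 — a neutron has become a proton (β⁻ decay).

beta-minus decay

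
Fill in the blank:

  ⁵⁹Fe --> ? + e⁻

Co-59

Conserve mass number: 59 = A + 0, so A = 59.
Conserve atomic number: 26 = Z − 1, so Z = 27.
Z = 27 is cobalt, so the species is ⁵⁹Co.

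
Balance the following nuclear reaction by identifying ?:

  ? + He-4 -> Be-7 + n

alpha particle

Conserve mass number: A + 4 = 7 + 1, so A = 4.
Conserve atomic number: Z + 2 = 4 + 0, so Z = 2.
A = 4 and Z = 2 is He-4 — an alpha particle.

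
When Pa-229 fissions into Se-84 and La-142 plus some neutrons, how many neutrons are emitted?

3

Conserve mass number: 229 = 84 + 142 + k, so k = 229 − 226 = 3.
Check atomic number: 91 = 34 + 57 + 0 = 91. ✓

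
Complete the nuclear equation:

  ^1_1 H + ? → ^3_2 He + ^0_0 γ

deuteron

Conserve mass number: 1 + A = 3 + 0, so A = 2.
Conserve atomic number: 1 + Z = 2 + 0, so Z = 1.
A = 2 and Z = 1 is ^2_1 H — a deuteron.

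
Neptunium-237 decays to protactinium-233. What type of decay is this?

ΔA = 233 − 237 = -4; ΔZ = 91 − 93 = -2.
A drops by 4 and Z drops by 2 — the signature of alpha emission.

alpha decay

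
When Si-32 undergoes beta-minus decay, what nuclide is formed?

Beta-minus decay: mass number changes by +0, atomic number by +1.
A: 32 = 32; Z: 14 + 1 = 15.
Z = 15 is phosphorus, so the daughter is P-32.

P-32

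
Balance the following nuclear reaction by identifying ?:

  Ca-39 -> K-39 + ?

Conserve mass number: 39 = 39 + A, so A = 0.
Conserve atomic number: 20 = 19 + Z, so Z = 1.
A = 0 and Z = 1 is e⁺ — a positron.

positron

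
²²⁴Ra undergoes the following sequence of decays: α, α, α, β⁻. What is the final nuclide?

Bi-212

Start: (A, Z) = (224, 88).
After α: (220, 86).
After α: (216, 84).
After α: (212, 82).
After β⁻: (212, 83).
Z = 83 is bismuth.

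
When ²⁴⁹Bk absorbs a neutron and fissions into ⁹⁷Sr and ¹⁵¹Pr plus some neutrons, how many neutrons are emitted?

Conserve mass number: 250 = 97 + 151 + k, so k = 250 − 248 = 2.
Check atomic number: 97 = 38 + 59 + 0 = 97. ✓

2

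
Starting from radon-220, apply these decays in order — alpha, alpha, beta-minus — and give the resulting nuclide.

Start: (A, Z) = (220, 86).
After α: (216, 84).
After α: (212, 82).
After β⁻: (212, 83).
Z = 83 is bismuth.

Bi-212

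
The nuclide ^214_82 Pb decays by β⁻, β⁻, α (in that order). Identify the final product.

Start: (A, Z) = (214, 82).
After β⁻: (214, 83).
After β⁻: (214, 84).
After α: (210, 82).
Z = 82 is lead.

Pb-210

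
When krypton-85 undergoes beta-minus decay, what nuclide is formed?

Beta-minus decay: mass number changes by +0, atomic number by +1.
A: 85 = 85; Z: 36 + 1 = 37.
Z = 37 is rubidium, so the daughter is rubidium-85.

Rb-85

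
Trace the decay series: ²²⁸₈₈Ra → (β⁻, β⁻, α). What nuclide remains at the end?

Ra-224

Start: (A, Z) = (228, 88).
After β⁻: (228, 89).
After β⁻: (228, 90).
After α: (224, 88).
Z = 88 is radium.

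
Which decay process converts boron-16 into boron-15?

ΔA = 15 − 16 = -1; ΔZ = 5 − 5 = +0.
A drops by 1 with Z unchanged — a neutron was emitted.

neutron emission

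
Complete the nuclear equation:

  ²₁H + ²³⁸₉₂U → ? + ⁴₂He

Pa-236

Conserve mass number: 2 + 238 = A + 4, so A = 236.
Conserve atomic number: 1 + 92 = Z + 2, so Z = 91.
Z = 91 is protactinium, so the species is ²³⁶₉₁Pa.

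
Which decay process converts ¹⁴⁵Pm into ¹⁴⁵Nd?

ΔA = 145 − 145 = 0; ΔZ = 60 − 61 = -1.
A is unchanged and Z drops by 1 — a proton has become a neutron (β⁺ emission or electron capture).

beta-plus decay or electron capture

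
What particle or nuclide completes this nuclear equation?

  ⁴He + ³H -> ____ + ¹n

Conserve mass number: 4 + 3 = A + 1, so A = 6.
Conserve atomic number: 2 + 1 = Z + 0, so Z = 3.
Z = 3 is lithium, so the species is ⁶Li.

Li-6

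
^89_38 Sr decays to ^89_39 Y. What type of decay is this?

ΔA = 89 − 89 = 0; ΔZ = 39 − 38 = +1.
A is unchanged and Z rises by 1 — a neutron has become a proton (β⁻ decay).

beta-minus decay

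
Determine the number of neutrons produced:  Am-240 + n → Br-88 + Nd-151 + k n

Conserve mass number: 241 = 88 + 151 + k, so k = 241 − 239 = 2.
Check atomic number: 95 = 35 + 60 + 0 = 95. ✓

2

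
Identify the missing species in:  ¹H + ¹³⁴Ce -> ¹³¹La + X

Conserve mass number: 1 + 134 = 131 + A, so A = 4.
Conserve atomic number: 1 + 58 = 57 + Z, so Z = 2.
A = 4 and Z = 2 is ⁴He — an alpha particle.

alpha particle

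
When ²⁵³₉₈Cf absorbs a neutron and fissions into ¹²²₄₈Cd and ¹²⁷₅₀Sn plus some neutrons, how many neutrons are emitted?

Conserve mass number: 254 = 122 + 127 + k, so k = 254 − 249 = 5.
Check atomic number: 98 = 48 + 50 + 0 = 98. ✓

5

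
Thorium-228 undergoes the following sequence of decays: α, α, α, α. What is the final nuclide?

Start: (A, Z) = (228, 90).
After α: (224, 88).
After α: (220, 86).
After α: (216, 84).
After α: (212, 82).
Z = 82 is lead.

Pb-212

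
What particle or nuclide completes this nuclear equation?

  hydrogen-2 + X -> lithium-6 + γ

alpha particle

Conserve mass number: 2 + A = 6 + 0, so A = 4.
Conserve atomic number: 1 + Z = 3 + 0, so Z = 2.
A = 4 and Z = 2 is helium-4 — an alpha particle.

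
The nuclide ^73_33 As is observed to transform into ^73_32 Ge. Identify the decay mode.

beta-plus decay or electron capture

ΔA = 73 − 73 = 0; ΔZ = 32 − 33 = -1.
A is unchanged and Z drops by 1 — a proton has become a neutron (β⁺ emission or electron capture).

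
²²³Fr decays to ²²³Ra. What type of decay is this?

ΔA = 223 − 223 = 0; ΔZ = 88 − 87 = +1.
A is unchanged and Z rises by 1 — a neutron has become a proton (β⁻ decay).

beta-minus decay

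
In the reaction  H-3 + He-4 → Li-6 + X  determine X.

Conserve mass number: 3 + 4 = 6 + A, so A = 1.
Conserve atomic number: 1 + 2 = 3 + Z, so Z = 0.
A = 1 and Z = 0 is n — a neutron.

neutron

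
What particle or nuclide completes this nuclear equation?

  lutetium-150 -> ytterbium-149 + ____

proton

Conserve mass number: 150 = 149 + A, so A = 1.
Conserve atomic number: 71 = 70 + Z, so Z = 1.
A = 1 and Z = 1 is hydrogen-1 — a proton.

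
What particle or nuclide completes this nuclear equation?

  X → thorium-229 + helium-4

Conserve mass number: A = 229 + 4, so A = 233.
Conserve atomic number: Z = 90 + 2, so Z = 92.
Z = 92 is uranium, so the species is uranium-233.

U-233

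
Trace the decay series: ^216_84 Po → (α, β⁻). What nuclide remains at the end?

Bi-212

Start: (A, Z) = (216, 84).
After α: (212, 82).
After β⁻: (212, 83).
Z = 83 is bismuth.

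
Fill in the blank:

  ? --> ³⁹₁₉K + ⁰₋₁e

Conserve mass number: A = 39 + 0, so A = 39.
Conserve atomic number: Z = 19 − 1, so Z = 18.
Z = 18 is argon, so the species is ³⁹₁₈Ar.

Ar-39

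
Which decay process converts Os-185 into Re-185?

beta-plus decay or electron capture

ΔA = 185 − 185 = 0; ΔZ = 75 − 76 = -1.
A is unchanged and Z drops by 1 — a proton has become a neutron (β⁺ emission or electron capture).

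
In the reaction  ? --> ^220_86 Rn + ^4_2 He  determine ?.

Conserve mass number: A = 220 + 4, so A = 224.
Conserve atomic number: Z = 86 + 2, so Z = 88.
Z = 88 is radium, so the species is ^224_88 Ra.

Ra-224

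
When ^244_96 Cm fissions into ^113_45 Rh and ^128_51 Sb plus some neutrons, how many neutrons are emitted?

Conserve mass number: 244 = 113 + 128 + k, so k = 244 − 241 = 3.
Check atomic number: 96 = 45 + 51 + 0 = 96. ✓

3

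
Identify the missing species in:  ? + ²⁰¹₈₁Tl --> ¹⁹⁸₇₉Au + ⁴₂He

Conserve mass number: A + 201 = 198 + 4, so A = 1.
Conserve atomic number: Z + 81 = 79 + 2, so Z = 0.
A = 1 and Z = 0 is ¹₀n — a neutron.

neutron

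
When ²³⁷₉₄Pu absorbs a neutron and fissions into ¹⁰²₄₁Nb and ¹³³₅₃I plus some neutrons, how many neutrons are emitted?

Conserve mass number: 238 = 102 + 133 + k, so k = 238 − 235 = 3.
Check atomic number: 94 = 41 + 53 + 0 = 94. ✓

3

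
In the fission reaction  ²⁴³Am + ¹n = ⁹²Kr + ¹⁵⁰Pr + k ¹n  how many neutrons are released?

2

Conserve mass number: 244 = 92 + 150 + k, so k = 244 − 242 = 2.
Check atomic number: 95 = 36 + 59 + 0 = 95. ✓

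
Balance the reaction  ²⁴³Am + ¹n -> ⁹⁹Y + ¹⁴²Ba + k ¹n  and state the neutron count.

3

Conserve mass number: 244 = 99 + 142 + k, so k = 244 − 241 = 3.
Check atomic number: 95 = 39 + 56 + 0 = 95. ✓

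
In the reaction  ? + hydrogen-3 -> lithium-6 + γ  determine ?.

He-3

Conserve mass number: A + 3 = 6 + 0, so A = 3.
Conserve atomic number: Z + 1 = 3 + 0, so Z = 2.
Z = 2 is helium, so the species is helium-3.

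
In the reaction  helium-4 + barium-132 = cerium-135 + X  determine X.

Conserve mass number: 4 + 132 = 135 + A, so A = 1.
Conserve atomic number: 2 + 56 = 58 + Z, so Z = 0.
A = 1 and Z = 0 is neutron — a neutron.

neutron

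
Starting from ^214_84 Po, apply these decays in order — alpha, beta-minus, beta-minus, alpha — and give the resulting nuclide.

Pb-206

Start: (A, Z) = (214, 84).
After α: (210, 82).
After β⁻: (210, 83).
After β⁻: (210, 84).
After α: (206, 82).
Z = 82 is lead.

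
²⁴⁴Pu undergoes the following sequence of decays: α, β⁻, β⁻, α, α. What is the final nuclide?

Start: (A, Z) = (244, 94).
After α: (240, 92).
After β⁻: (240, 93).
After β⁻: (240, 94).
After α: (236, 92).
After α: (232, 90).
Z = 90 is thorium.

Th-232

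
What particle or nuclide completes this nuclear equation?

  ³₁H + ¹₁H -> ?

He-4

Conserve mass number: 3 + 1 = A, so A = 4.
Conserve atomic number: 1 + 1 = Z, so Z = 2.
A = 4 and Z = 2 is ⁴₂He — an alpha particle.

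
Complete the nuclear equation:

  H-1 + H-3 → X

Conserve mass number: 1 + 3 = A, so A = 4.
Conserve atomic number: 1 + 1 = Z, so Z = 2.
A = 4 and Z = 2 is He-4 — an alpha particle.

He-4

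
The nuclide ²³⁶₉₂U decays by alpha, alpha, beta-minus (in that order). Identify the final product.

Start: (A, Z) = (236, 92).
After α: (232, 90).
After α: (228, 88).
After β⁻: (228, 89).
Z = 89 is actinium.

Ac-228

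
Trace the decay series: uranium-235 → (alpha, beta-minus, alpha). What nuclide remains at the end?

Start: (A, Z) = (235, 92).
After α: (231, 90).
After β⁻: (231, 91).
After α: (227, 89).
Z = 89 is actinium.

Ac-227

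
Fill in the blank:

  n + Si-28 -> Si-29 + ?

Conserve mass number: 1 + 28 = 29 + A, so A = 0.
Conserve atomic number: 0 + 14 = 14 + Z, so Z = 0.
A = 0 and Z = 0 is γ — a gamma ray.

gamma ray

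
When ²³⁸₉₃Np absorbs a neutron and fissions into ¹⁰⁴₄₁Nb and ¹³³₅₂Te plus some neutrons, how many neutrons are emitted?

Conserve mass number: 239 = 104 + 133 + k, so k = 239 − 237 = 2.
Check atomic number: 93 = 41 + 52 + 0 = 93. ✓

2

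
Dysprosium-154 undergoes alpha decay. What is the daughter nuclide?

Gd-150

Alpha decay: mass number changes by -4, atomic number by -2.
A: 154 − 4 = 150; Z: 66 − 2 = 64.
Z = 64 is gadolinium, so the daughter is gadolinium-150.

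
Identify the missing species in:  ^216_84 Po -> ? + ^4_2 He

Conserve mass number: 216 = A + 4, so A = 212.
Conserve atomic number: 84 = Z + 2, so Z = 82.
Z = 82 is lead, so the species is ^212_82 Pb.

Pb-212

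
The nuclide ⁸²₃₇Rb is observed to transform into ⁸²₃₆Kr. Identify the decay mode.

beta-plus decay or electron capture

ΔA = 82 − 82 = 0; ΔZ = 36 − 37 = -1.
A is unchanged and Z drops by 1 — a proton has become a neutron (β⁺ emission or electron capture).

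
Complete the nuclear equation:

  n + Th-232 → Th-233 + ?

Conserve mass number: 1 + 232 = 233 + A, so A = 0.
Conserve atomic number: 0 + 90 = 90 + Z, so Z = 0.
A = 0 and Z = 0 is γ — a gamma ray.

gamma ray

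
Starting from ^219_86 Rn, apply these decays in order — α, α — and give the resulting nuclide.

Pb-211

Start: (A, Z) = (219, 86).
After α: (215, 84).
After α: (211, 82).
Z = 82 is lead.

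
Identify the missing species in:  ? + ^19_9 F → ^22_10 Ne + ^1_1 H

Conserve mass number: A + 19 = 22 + 1, so A = 4.
Conserve atomic number: Z + 9 = 10 + 1, so Z = 2.
A = 4 and Z = 2 is ^4_2 He — an alpha particle.

alpha particle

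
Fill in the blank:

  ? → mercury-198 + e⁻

Au-198

Conserve mass number: A = 198 + 0, so A = 198.
Conserve atomic number: Z = 80 − 1, so Z = 79.
Z = 79 is gold, so the species is gold-198.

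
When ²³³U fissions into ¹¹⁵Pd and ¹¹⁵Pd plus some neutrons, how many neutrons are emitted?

Conserve mass number: 233 = 115 + 115 + k, so k = 233 − 230 = 3.
Check atomic number: 92 = 46 + 46 + 0 = 92. ✓

3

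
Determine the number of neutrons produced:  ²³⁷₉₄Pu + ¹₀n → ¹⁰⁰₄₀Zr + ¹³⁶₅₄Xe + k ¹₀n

Conserve mass number: 238 = 100 + 136 + k, so k = 238 − 236 = 2.
Check atomic number: 94 = 40 + 54 + 0 = 94. ✓

2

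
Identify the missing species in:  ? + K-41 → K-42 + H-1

deuteron

Conserve mass number: A + 41 = 42 + 1, so A = 2.
Conserve atomic number: Z + 19 = 19 + 1, so Z = 1.
A = 2 and Z = 1 is H-2 — a deuteron.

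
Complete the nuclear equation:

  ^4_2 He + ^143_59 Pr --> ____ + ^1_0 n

Conserve mass number: 4 + 143 = A + 1, so A = 146.
Conserve atomic number: 2 + 59 = Z + 0, so Z = 61.
Z = 61 is promethium, so the species is ^146_61 Pm.

Pm-146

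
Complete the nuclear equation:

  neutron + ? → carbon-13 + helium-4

O-16

Conserve mass number: 1 + A = 13 + 4, so A = 16.
Conserve atomic number: 0 + Z = 6 + 2, so Z = 8.
Z = 8 is oxygen, so the species is oxygen-16.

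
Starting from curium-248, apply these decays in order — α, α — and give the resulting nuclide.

Start: (A, Z) = (248, 96).
After α: (244, 94).
After α: (240, 92).
Z = 92 is uranium.

U-240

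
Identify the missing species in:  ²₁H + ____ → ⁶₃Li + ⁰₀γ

alpha particle

Conserve mass number: 2 + A = 6 + 0, so A = 4.
Conserve atomic number: 1 + Z = 3 + 0, so Z = 2.
A = 4 and Z = 2 is ⁴₂He — an alpha particle.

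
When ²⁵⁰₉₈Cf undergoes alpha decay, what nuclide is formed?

Alpha decay: mass number changes by -4, atomic number by -2.
A: 250 − 4 = 246; Z: 98 − 2 = 96.
Z = 96 is curium, so the daughter is ²⁴⁶₉₆Cm.

Cm-246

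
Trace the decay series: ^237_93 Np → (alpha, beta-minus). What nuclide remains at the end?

Start: (A, Z) = (237, 93).
After α: (233, 91).
After β⁻: (233, 92).
Z = 92 is uranium.

U-233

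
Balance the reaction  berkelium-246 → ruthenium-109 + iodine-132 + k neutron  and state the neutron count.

5

Conserve mass number: 246 = 109 + 132 + k, so k = 246 − 241 = 5.
Check atomic number: 97 = 44 + 53 + 0 = 97. ✓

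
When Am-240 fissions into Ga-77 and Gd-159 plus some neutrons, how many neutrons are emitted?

Conserve mass number: 240 = 77 + 159 + k, so k = 240 − 236 = 4.
Check atomic number: 95 = 31 + 64 + 0 = 95. ✓

4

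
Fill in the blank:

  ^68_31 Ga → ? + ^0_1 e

Zn-68

Conserve mass number: 68 = A + 0, so A = 68.
Conserve atomic number: 31 = Z + 1, so Z = 30.
Z = 30 is zinc, so the species is ^68_30 Zn.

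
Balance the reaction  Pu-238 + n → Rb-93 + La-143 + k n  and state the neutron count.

3

Conserve mass number: 239 = 93 + 143 + k, so k = 239 − 236 = 3.
Check atomic number: 94 = 37 + 57 + 0 = 94. ✓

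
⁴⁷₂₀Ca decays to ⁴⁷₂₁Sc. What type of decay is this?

beta-minus decay

ΔA = 47 − 47 = 0; ΔZ = 21 − 20 = +1.
A is unchanged and Z rises by 1 — a neutron has become a proton (β⁻ decay).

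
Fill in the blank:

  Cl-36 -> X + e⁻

Conserve mass number: 36 = A + 0, so A = 36.
Conserve atomic number: 17 = Z − 1, so Z = 18.
Z = 18 is argon, so the species is Ar-36.

Ar-36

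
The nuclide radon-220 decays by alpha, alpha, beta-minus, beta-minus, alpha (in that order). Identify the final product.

Start: (A, Z) = (220, 86).
After α: (216, 84).
After α: (212, 82).
After β⁻: (212, 83).
After β⁻: (212, 84).
After α: (208, 82).
Z = 82 is lead.

Pb-208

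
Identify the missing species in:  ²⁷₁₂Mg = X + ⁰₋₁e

Conserve mass number: 27 = A + 0, so A = 27.
Conserve atomic number: 12 = Z − 1, so Z = 13.
Z = 13 is aluminium, so the species is ²⁷₁₃Al.

Al-27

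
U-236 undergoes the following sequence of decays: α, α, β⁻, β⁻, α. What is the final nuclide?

Start: (A, Z) = (236, 92).
After α: (232, 90).
After α: (228, 88).
After β⁻: (228, 89).
After β⁻: (228, 90).
After α: (224, 88).
Z = 88 is radium.

Ra-224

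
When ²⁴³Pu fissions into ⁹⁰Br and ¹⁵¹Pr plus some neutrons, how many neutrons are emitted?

2

Conserve mass number: 243 = 90 + 151 + k, so k = 243 − 241 = 2.
Check atomic number: 94 = 35 + 59 + 0 = 94. ✓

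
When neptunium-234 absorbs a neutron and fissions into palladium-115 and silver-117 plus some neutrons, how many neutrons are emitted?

3

Conserve mass number: 235 = 115 + 117 + k, so k = 235 − 232 = 3.
Check atomic number: 93 = 46 + 47 + 0 = 93. ✓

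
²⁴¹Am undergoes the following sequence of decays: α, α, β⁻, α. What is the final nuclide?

Start: (A, Z) = (241, 95).
After α: (237, 93).
After α: (233, 91).
After β⁻: (233, 92).
After α: (229, 90).
Z = 90 is thorium.

Th-229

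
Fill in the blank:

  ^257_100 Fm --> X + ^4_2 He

Cf-253

Conserve mass number: 257 = A + 4, so A = 253.
Conserve atomic number: 100 = Z + 2, so Z = 98.
Z = 98 is californium, so the species is ^253_98 Cf.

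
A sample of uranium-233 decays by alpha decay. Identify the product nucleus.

Th-229

Alpha decay: mass number changes by -4, atomic number by -2.
A: 233 − 4 = 229; Z: 92 − 2 = 90.
Z = 90 is thorium, so the daughter is thorium-229.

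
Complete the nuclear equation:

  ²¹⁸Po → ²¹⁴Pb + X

Conserve mass number: 218 = 214 + A, so A = 4.
Conserve atomic number: 84 = 82 + Z, so Z = 2.
A = 4 and Z = 2 is ⁴He — an alpha particle.

alpha particle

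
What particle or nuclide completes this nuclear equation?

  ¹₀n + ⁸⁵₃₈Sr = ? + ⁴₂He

Conserve mass number: 1 + 85 = A + 4, so A = 82.
Conserve atomic number: 0 + 38 = Z + 2, so Z = 36.
Z = 36 is krypton, so the species is ⁸²₃₆Kr.

Kr-82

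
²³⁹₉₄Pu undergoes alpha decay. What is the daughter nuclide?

U-235

Alpha decay: mass number changes by -4, atomic number by -2.
A: 239 − 4 = 235; Z: 94 − 2 = 92.
Z = 92 is uranium, so the daughter is ²³⁵₉₂U.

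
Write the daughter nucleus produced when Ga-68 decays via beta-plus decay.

Beta-plus decay: mass number changes by +0, atomic number by -1.
A: 68 = 68; Z: 31 − 1 = 30.
Z = 30 is zinc, so the daughter is Zn-68.

Zn-68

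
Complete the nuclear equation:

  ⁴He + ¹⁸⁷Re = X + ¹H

Os-190

Conserve mass number: 4 + 187 = A + 1, so A = 190.
Conserve atomic number: 2 + 75 = Z + 1, so Z = 76.
Z = 76 is osmium, so the species is ¹⁹⁰Os.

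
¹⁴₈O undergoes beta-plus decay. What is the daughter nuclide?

N-14

Beta-plus decay: mass number changes by +0, atomic number by -1.
A: 14 = 14; Z: 8 − 1 = 7.
Z = 7 is nitrogen, so the daughter is ¹⁴₇N.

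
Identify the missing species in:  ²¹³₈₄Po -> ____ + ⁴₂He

Conserve mass number: 213 = A + 4, so A = 209.
Conserve atomic number: 84 = Z + 2, so Z = 82.
Z = 82 is lead, so the species is ²⁰⁹₈₂Pb.

Pb-209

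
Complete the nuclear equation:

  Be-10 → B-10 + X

Conserve mass number: 10 = 10 + A, so A = 0.
Conserve atomic number: 4 = 5 + Z, so Z = -1.
A = 0 and Z = -1 is e⁻ — a beta-minus particle.

beta-minus particle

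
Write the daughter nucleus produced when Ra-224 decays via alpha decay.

Alpha decay: mass number changes by -4, atomic number by -2.
A: 224 − 4 = 220; Z: 88 − 2 = 86.
Z = 86 is radon, so the daughter is Rn-220.

Rn-220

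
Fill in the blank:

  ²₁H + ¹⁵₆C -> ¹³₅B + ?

Conserve mass number: 2 + 15 = 13 + A, so A = 4.
Conserve atomic number: 1 + 6 = 5 + Z, so Z = 2.
A = 4 and Z = 2 is ⁴₂He — an alpha particle.

alpha particle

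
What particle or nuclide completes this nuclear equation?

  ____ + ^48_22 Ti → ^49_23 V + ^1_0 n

deuteron

Conserve mass number: A + 48 = 49 + 1, so A = 2.
Conserve atomic number: Z + 22 = 23 + 0, so Z = 1.
A = 2 and Z = 1 is ^2_1 H — a deuteron.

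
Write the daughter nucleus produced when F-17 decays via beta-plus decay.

O-17

Beta-plus decay: mass number changes by +0, atomic number by -1.
A: 17 = 17; Z: 9 − 1 = 8.
Z = 8 is oxygen, so the daughter is O-17.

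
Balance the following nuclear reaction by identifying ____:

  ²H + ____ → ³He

proton

Conserve mass number: 2 + A = 3, so A = 1.
Conserve atomic number: 1 + Z = 2, so Z = 1.
A = 1 and Z = 1 is ¹H — a proton.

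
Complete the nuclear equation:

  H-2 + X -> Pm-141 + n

Conserve mass number: 2 + A = 141 + 1, so A = 140.
Conserve atomic number: 1 + Z = 61 + 0, so Z = 60.
Z = 60 is neodymium, so the species is Nd-140.

Nd-140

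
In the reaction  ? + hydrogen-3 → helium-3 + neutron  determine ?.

proton

Conserve mass number: A + 3 = 3 + 1, so A = 1.
Conserve atomic number: Z + 1 = 2 + 0, so Z = 1.
A = 1 and Z = 1 is hydrogen-1 — a proton.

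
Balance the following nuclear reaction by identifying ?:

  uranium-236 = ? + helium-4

Th-232

Conserve mass number: 236 = A + 4, so A = 232.
Conserve atomic number: 92 = Z + 2, so Z = 90.
Z = 90 is thorium, so the species is thorium-232.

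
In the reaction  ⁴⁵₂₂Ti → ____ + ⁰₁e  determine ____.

Sc-45

Conserve mass number: 45 = A + 0, so A = 45.
Conserve atomic number: 22 = Z + 1, so Z = 21.
Z = 21 is scandium, so the species is ⁴⁵₂₁Sc.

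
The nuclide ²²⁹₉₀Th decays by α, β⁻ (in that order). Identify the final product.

Ac-225

Start: (A, Z) = (229, 90).
After α: (225, 88).
After β⁻: (225, 89).
Z = 89 is actinium.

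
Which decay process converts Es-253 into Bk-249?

alpha decay

ΔA = 249 − 253 = -4; ΔZ = 97 − 99 = -2.
A drops by 4 and Z drops by 2 — the signature of alpha emission.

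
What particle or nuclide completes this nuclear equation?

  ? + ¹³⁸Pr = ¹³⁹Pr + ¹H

Conserve mass number: A + 138 = 139 + 1, so A = 2.
Conserve atomic number: Z + 59 = 59 + 1, so Z = 1.
A = 2 and Z = 1 is ²H — a deuteron.

deuteron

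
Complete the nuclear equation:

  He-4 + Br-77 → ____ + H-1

Kr-80

Conserve mass number: 4 + 77 = A + 1, so A = 80.
Conserve atomic number: 2 + 35 = Z + 1, so Z = 36.
Z = 36 is krypton, so the species is Kr-80.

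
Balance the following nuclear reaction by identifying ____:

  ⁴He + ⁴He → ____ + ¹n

Conserve mass number: 4 + 4 = A + 1, so A = 7.
Conserve atomic number: 2 + 2 = Z + 0, so Z = 4.
Z = 4 is beryllium, so the species is ⁷Be.

Be-7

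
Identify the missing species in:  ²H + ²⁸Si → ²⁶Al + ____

Conserve mass number: 2 + 28 = 26 + A, so A = 4.
Conserve atomic number: 1 + 14 = 13 + Z, so Z = 2.
A = 4 and Z = 2 is ⁴He — an alpha particle.

alpha particle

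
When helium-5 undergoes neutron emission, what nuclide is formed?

He-4

Neutron emission: mass number changes by -1, atomic number by +0.
A: 5 − 1 = 4; Z: 2 = 2.
Z = 2 is helium, so the daughter is helium-4.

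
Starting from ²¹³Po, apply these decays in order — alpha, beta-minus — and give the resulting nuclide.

Bi-209

Start: (A, Z) = (213, 84).
After α: (209, 82).
After β⁻: (209, 83).
Z = 83 is bismuth.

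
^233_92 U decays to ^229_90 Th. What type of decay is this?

ΔA = 229 − 233 = -4; ΔZ = 90 − 92 = -2.
A drops by 4 and Z drops by 2 — the signature of alpha emission.

alpha decay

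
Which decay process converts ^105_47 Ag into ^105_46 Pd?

beta-plus decay or electron capture

ΔA = 105 − 105 = 0; ΔZ = 46 − 47 = -1.
A is unchanged and Z drops by 1 — a proton has become a neutron (β⁺ emission or electron capture).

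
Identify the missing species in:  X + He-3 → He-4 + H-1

Conserve mass number: A + 3 = 4 + 1, so A = 2.
Conserve atomic number: Z + 2 = 2 + 1, so Z = 1.
A = 2 and Z = 1 is H-2 — a deuteron.

deuteron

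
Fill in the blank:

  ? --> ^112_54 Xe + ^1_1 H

Conserve mass number: A = 112 + 1, so A = 113.
Conserve atomic number: Z = 54 + 1, so Z = 55.
Z = 55 is caesium, so the species is ^113_55 Cs.

Cs-113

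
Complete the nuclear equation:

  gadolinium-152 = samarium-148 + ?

Conserve mass number: 152 = 148 + A, so A = 4.
Conserve atomic number: 64 = 62 + Z, so Z = 2.
A = 4 and Z = 2 is helium-4 — an alpha particle.

alpha particle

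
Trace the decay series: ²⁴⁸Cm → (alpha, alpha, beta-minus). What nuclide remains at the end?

Start: (A, Z) = (248, 96).
After α: (244, 94).
After α: (240, 92).
After β⁻: (240, 93).
Z = 93 is neptunium.

Np-240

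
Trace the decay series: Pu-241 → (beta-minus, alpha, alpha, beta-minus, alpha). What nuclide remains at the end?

Th-229

Start: (A, Z) = (241, 94).
After β⁻: (241, 95).
After α: (237, 93).
After α: (233, 91).
After β⁻: (233, 92).
After α: (229, 90).
Z = 90 is thorium.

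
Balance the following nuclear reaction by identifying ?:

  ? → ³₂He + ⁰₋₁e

Conserve mass number: A = 3 + 0, so A = 3.
Conserve atomic number: Z = 2 − 1, so Z = 1.
A = 3 and Z = 1 is ³₁H — a triton.

H-3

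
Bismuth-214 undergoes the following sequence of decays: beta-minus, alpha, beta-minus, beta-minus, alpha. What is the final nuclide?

Start: (A, Z) = (214, 83).
After β⁻: (214, 84).
After α: (210, 82).
After β⁻: (210, 83).
After β⁻: (210, 84).
After α: (206, 82).
Z = 82 is lead.

Pb-206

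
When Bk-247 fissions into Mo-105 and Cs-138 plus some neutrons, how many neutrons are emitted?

Conserve mass number: 247 = 105 + 138 + k, so k = 247 − 243 = 4.
Check atomic number: 97 = 42 + 55 + 0 = 97. ✓

4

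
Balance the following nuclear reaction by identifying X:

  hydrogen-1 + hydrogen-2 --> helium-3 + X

gamma ray

Conserve mass number: 1 + 2 = 3 + A, so A = 0.
Conserve atomic number: 1 + 1 = 2 + Z, so Z = 0.
A = 0 and Z = 0 is γ — a gamma ray.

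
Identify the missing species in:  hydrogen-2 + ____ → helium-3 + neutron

deuteron

Conserve mass number: 2 + A = 3 + 1, so A = 2.
Conserve atomic number: 1 + Z = 2 + 0, so Z = 1.
A = 2 and Z = 1 is hydrogen-2 — a deuteron.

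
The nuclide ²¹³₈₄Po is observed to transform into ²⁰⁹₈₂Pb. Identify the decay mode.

ΔA = 209 − 213 = -4; ΔZ = 82 − 84 = -2.
A drops by 4 and Z drops by 2 — the signature of alpha emission.

alpha decay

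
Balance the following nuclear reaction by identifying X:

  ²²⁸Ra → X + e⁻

Conserve mass number: 228 = A + 0, so A = 228.
Conserve atomic number: 88 = Z − 1, so Z = 89.
Z = 89 is actinium, so the species is ²²⁸Ac.

Ac-228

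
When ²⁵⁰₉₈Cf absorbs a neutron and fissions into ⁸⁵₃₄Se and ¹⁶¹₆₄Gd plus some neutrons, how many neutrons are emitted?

5

Conserve mass number: 251 = 85 + 161 + k, so k = 251 − 246 = 5.
Check atomic number: 98 = 34 + 64 + 0 = 98. ✓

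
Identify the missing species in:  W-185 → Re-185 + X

Conserve mass number: 185 = 185 + A, so A = 0.
Conserve atomic number: 74 = 75 + Z, so Z = -1.
A = 0 and Z = -1 is e⁻ — a beta-minus particle.

beta-minus particle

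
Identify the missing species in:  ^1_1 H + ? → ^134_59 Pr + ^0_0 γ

Ce-133

Conserve mass number: 1 + A = 134 + 0, so A = 133.
Conserve atomic number: 1 + Z = 59 + 0, so Z = 58.
Z = 58 is cerium, so the species is ^133_58 Ce.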